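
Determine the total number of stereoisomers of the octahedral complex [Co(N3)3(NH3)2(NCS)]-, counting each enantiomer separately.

3

In an octahedral complex each vertex has one trans partner and four cis neighbours.
The distinct arrangements are (3 in all): N3 mer, NH3 trans; N3 mer, NH3 cis; N3 fac, NH3 cis.
Each arrangement has an internal mirror plane or centre of symmetry, so none is chiral.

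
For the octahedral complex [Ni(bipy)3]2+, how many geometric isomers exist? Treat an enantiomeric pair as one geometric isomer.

The six octahedral sites form three mutually perpendicular trans pairs.
Each bipy is bidentate and must span two cis positions.
Only one geometric arrangement is possible; it has no improper symmetry element, so it exists as a pair of enantiomers (2 stereoisomers).

1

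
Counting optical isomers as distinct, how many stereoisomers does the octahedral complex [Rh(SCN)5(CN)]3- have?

The six octahedral sites form three mutually perpendicular trans pairs.
Only one geometric arrangement is possible.

1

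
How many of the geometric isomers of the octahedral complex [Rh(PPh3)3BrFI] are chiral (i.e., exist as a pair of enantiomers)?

An octahedron has six vertices in three trans pairs; every non-trans pair is cis.
The distinct arrangements are (4 in all): PPh3 mer (3 arrangements); PPh3 fac (chiral).
One of these lacks any improper symmetry element and so occurs as an enantiomeric pair, giving 4 + 1 = 5 stereoisomers in total.

1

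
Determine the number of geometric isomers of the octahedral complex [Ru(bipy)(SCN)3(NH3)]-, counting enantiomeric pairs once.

2

The six octahedral sites form three mutually perpendicular trans pairs.
Each bipy is bidentate and must span two cis positions.
The distinct arrangements are (2 in all): SCN fac; SCN mer.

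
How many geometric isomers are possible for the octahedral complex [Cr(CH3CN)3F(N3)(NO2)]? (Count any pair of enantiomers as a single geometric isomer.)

In an octahedral complex each vertex has one trans partner and four cis neighbours.
There are 4 geometric isomers: CH3CN mer (3 arrangements); CH3CN fac (chiral).

4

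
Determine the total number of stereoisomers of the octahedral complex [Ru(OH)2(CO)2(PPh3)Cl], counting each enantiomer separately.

8

The six octahedral sites form three mutually perpendicular trans pairs.
The distinct arrangements are (6 in all): OH cis, CO trans; OH trans, CO trans; OH cis, CO cis (3 arrangements, 2 chiral); OH trans, CO cis.
Of these, 2 lack any improper symmetry element and so occur as enantiomeric pairs, giving 6 + 2 = 8 stereoisomers in total.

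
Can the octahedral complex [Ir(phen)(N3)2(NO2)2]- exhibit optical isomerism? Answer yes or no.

Each phen is bidentate and must span two cis positions.
Working through the distinct placements yields 3 geometric isomers: N3 trans, NO2 cis; N3 cis, NO2 cis (chiral); N3 cis, NO2 trans.
One of these lacks any improper symmetry element and so occurs as an enantiomeric pair, giving 3 + 1 = 4 stereoisomers in total.

yes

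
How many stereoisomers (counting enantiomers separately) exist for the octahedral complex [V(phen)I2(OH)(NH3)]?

An octahedron has six vertices in three trans pairs; every non-trans pair is cis.
Each phen is bidentate and must span two cis positions.
There are 4 geometric isomers: I trans; I cis (3 arrangements, 2 chiral).
Of these, 2 lack any improper symmetry element and so occur as enantiomeric pairs, giving 4 + 2 = 6 stereoisomers in total.

6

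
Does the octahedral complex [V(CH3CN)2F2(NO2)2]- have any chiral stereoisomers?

In an octahedral complex each vertex has one trans partner and four cis neighbours.
There are 5 geometric isomers: CH3CN trans, F trans, NO2 trans; CH3CN trans, F cis, NO2 cis; CH3CN cis, F cis, NO2 trans; CH3CN cis, F cis, NO2 cis (chiral); CH3CN cis, F trans, NO2 cis.
One of these lacks any improper symmetry element and so occurs as an enantiomeric pair, giving 5 + 1 = 6 stereoisomers in total.

yes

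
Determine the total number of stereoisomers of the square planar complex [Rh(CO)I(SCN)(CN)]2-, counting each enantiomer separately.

In a square planar complex each vertex has one trans partner and two cis neighbours.
There are 3 geometric isomers: (CN/I trans, CO/SCN trans); (CN/SCN trans, CO/I trans); (CN/CO trans, I/SCN trans).
Each arrangement has an internal mirror plane or centre of symmetry, so none is chiral.

3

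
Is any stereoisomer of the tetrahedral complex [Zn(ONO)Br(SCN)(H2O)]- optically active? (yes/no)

Only one geometric arrangement is possible; it has no improper symmetry element, so it exists as a pair of enantiomers (2 stereoisomers).

yes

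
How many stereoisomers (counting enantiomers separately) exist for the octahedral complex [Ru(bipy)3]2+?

2

In an octahedral complex each vertex has one trans partner and four cis neighbours.
Each bipy is bidentate and must span two cis positions.
Only one geometric arrangement is possible; it has no improper symmetry element, so it exists as a pair of enantiomers (2 stereoisomers).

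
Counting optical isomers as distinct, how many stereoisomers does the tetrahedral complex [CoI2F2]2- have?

All four vertices of a tetrahedron are equivalent and mutually adjacent, so cis/trans isomerism cannot arise.
Only one geometric arrangement is possible.

1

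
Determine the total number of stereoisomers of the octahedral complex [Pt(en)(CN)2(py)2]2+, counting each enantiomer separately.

An octahedron has six vertices in three trans pairs; every non-trans pair is cis.
Each en is bidentate and must span two cis positions.
Systematic placement gives 3 geometric isomers: CN trans, py cis; CN cis, py trans; CN cis, py cis (chiral).
One of these lacks any improper symmetry element and so occurs as an enantiomeric pair, giving 3 + 1 = 4 stereoisomers in total.

4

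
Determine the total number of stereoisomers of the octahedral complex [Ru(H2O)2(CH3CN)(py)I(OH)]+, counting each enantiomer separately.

An octahedron has six vertices in three trans pairs; every non-trans pair is cis.
Exhaustive case analysis gives 9 geometric isomers.
Of these, 6 lack any improper symmetry element and so occur as enantiomeric pairs, giving 9 + 6 = 15 stereoisomers in total.

15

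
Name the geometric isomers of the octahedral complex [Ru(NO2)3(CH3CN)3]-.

fac and mer

Systematic placement gives 2 geometric isomers: NO2 mer; NO2 fac.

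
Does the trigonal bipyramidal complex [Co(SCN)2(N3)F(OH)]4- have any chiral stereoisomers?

yes

In a trigonal bipyramid the two axial positions differ from the three equatorial ones.
Exhaustive case analysis gives 7 geometric isomers.
Of these, 3 lack any improper symmetry element and so occur as enantiomeric pairs, giving 7 + 3 = 10 stereoisomers in total.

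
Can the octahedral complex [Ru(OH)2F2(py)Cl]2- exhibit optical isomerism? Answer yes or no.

In an octahedral complex each vertex has one trans partner and four cis neighbours.
There are 6 geometric isomers: OH cis, F cis (3 arrangements, 2 chiral); OH trans, F cis; OH cis, F trans; OH trans, F trans.
Of these, 2 lack any improper symmetry element and so occur as enantiomeric pairs, giving 6 + 2 = 8 stereoisomers in total.

yes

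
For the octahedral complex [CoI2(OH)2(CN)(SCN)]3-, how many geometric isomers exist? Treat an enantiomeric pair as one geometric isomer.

6

An octahedron has six vertices in three trans pairs; every non-trans pair is cis.
Systematic placement gives 6 geometric isomers: I cis, OH cis (3 arrangements, 2 chiral); I cis, OH trans; I trans, OH cis; I trans, OH trans.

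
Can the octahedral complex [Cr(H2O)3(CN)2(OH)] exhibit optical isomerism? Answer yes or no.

In an octahedral complex each vertex has one trans partner and four cis neighbours.
Systematic placement gives 3 geometric isomers: H2O mer, CN trans; H2O fac, CN cis; H2O mer, CN cis.
Each arrangement has an internal mirror plane or centre of symmetry, so none is chiral.

no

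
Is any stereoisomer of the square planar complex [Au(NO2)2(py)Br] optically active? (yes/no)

In a square planar complex each vertex has one trans partner and two cis neighbours.
Working through the distinct placements yields 2 geometric isomers: NO2 cis; NO2 trans.
Each arrangement has an internal mirror plane or centre of symmetry, so none is chiral.

no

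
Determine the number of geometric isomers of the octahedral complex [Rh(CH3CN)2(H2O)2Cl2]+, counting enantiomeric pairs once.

In an octahedral complex each vertex has one trans partner and four cis neighbours.
Working through the distinct placements yields 5 geometric isomers: CH3CN trans, H2O trans, Cl trans; CH3CN trans, H2O cis, Cl cis; CH3CN cis, H2O trans, Cl cis; CH3CN cis, H2O cis, Cl cis (chiral); CH3CN cis, H2O cis, Cl trans.

5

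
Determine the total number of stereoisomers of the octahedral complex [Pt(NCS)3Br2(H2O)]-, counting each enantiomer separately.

3

In an octahedral complex each vertex has one trans partner and four cis neighbours.
Working through the distinct placements yields 3 geometric isomers: NCS mer, Br trans; NCS mer, Br cis; NCS fac, Br cis.
Each arrangement has an internal mirror plane or centre of symmetry, so none is chiral.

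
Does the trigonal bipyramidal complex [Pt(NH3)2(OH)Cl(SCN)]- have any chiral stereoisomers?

In a trigonal bipyramid the two axial positions differ from the three equatorial ones.
Systematic enumeration (placing each ligand type in turn and discarding arrangements equivalent by rotation or reflection) gives 7 geometric isomers.
Of these, 3 lack any improper symmetry element and so occur as enantiomeric pairs, giving 7 + 3 = 10 stereoisomers in total.

yes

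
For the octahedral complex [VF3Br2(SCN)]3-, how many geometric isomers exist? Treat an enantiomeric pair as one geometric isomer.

Systematic placement gives 3 geometric isomers: F mer, Br trans; F fac, Br cis; F mer, Br cis.

3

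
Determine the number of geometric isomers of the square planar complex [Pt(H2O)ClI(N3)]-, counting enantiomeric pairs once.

3

A square has two trans pairs of vertices; adjacent vertices are cis.
The distinct arrangements are (3 in all): (Cl/I trans, H2O/N3 trans); (Cl/N3 trans, H2O/I trans); (Cl/H2O trans, I/N3 trans).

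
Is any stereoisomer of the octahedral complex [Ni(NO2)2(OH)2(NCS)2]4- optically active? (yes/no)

yes

An octahedron has six vertices in three trans pairs; every non-trans pair is cis.
The distinct arrangements are (5 in all): NO2 trans, OH trans, NCS trans; NO2 cis, OH cis, NCS trans; NO2 cis, OH trans, NCS cis; NO2 cis, OH cis, NCS cis (chiral); NO2 trans, OH cis, NCS cis.
One of these lacks any improper symmetry element and so occurs as an enantiomeric pair, giving 5 + 1 = 6 stereoisomers in total.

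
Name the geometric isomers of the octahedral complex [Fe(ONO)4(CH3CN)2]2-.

The six octahedral sites form three mutually perpendicular trans pairs.
The distinct arrangements are (2 in all): CH3CN trans; CH3CN cis.

cis and trans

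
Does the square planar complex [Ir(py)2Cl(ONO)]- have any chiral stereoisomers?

no

There are 2 geometric isomers: py cis; py trans.
Each arrangement has an internal mirror plane or centre of symmetry, so none is chiral.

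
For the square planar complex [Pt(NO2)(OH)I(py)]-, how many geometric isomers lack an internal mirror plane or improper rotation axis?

A square has two trans pairs of vertices; adjacent vertices are cis.
Systematic placement gives 3 geometric isomers: (I/OH trans, NO2/py trans); (I/py trans, NO2/OH trans); (I/NO2 trans, OH/py trans).
Each arrangement has an internal mirror plane or centre of symmetry, so none is chiral.

0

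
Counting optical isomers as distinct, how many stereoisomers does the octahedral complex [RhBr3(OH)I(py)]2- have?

The distinct arrangements are (4 in all): Br mer (3 arrangements); Br fac (chiral).
One of these lacks any improper symmetry element and so occurs as an enantiomeric pair, giving 4 + 1 = 5 stereoisomers in total.

5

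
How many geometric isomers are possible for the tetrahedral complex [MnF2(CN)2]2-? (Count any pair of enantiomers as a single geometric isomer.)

All four vertices of a tetrahedron are equivalent and mutually adjacent, so cis/trans isomerism cannot arise.
Only one geometric arrangement is possible.

1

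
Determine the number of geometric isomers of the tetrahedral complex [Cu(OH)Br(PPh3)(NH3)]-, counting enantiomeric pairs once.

All four vertices of a tetrahedron are equivalent and mutually adjacent, so cis/trans isomerism cannot arise.
Only one geometric arrangement is possible; it has no improper symmetry element, so it exists as a pair of enantiomers (2 stereoisomers).

1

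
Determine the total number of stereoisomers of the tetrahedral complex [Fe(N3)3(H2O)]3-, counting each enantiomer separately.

1

Only one geometric arrangement is possible.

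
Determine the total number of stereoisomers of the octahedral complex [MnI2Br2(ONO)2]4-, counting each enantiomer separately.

6

In an octahedral complex each vertex has one trans partner and four cis neighbours.
Systematic placement gives 5 geometric isomers: I trans, Br trans, ONO trans; I cis, Br trans, ONO cis; I cis, Br cis, ONO trans; I cis, Br cis, ONO cis (chiral); I trans, Br cis, ONO cis.
One of these lacks any improper symmetry element and so occurs as an enantiomeric pair, giving 5 + 1 = 6 stereoisomers in total.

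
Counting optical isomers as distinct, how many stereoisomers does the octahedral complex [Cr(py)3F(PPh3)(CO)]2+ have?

5

The six octahedral sites form three mutually perpendicular trans pairs.
Systematic placement gives 4 geometric isomers: py mer (3 arrangements); py fac (chiral).
One of these lacks any improper symmetry element and so occurs as an enantiomeric pair, giving 4 + 1 = 5 stereoisomers in total.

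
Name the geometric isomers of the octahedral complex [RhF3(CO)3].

fac and mer

In an octahedral complex each vertex has one trans partner and four cis neighbours.
There are 2 geometric isomers: F mer; F fac.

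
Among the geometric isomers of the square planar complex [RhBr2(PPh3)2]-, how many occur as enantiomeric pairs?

0

A square has two trans pairs of vertices; adjacent vertices are cis.
Working through the distinct placements yields 2 geometric isomers: Br cis; Br trans.
Each arrangement has an internal mirror plane or centre of symmetry, so none is chiral.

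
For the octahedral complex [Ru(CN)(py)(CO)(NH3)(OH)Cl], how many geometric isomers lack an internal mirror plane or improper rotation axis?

An octahedron has six vertices in three trans pairs; every non-trans pair is cis.
Systematic enumeration (placing each ligand type in turn and discarding arrangements equivalent by rotation or reflection) gives 15 geometric isomers.
Of these, 15 lack any improper symmetry element and so occur as enantiomeric pairs, giving 15 + 15 = 30 stereoisomers in total.

15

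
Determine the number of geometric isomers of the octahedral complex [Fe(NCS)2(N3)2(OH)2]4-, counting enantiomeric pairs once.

5

An octahedron has six vertices in three trans pairs; every non-trans pair is cis.
The distinct arrangements are (5 in all): NCS trans, N3 trans, OH trans; NCS cis, N3 trans, OH cis; NCS cis, N3 cis, OH trans; NCS cis, N3 cis, OH cis (chiral); NCS trans, N3 cis, OH cis.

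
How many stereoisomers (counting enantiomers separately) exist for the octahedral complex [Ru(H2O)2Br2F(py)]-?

Working through the distinct placements yields 6 geometric isomers: H2O cis, Br trans; H2O trans, Br trans; H2O cis, Br cis (3 arrangements, 2 chiral); H2O trans, Br cis.
Of these, 2 lack any improper symmetry element and so occur as enantiomeric pairs, giving 6 + 2 = 8 stereoisomers in total.

8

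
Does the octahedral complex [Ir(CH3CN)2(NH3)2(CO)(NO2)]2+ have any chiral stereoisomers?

yes

An octahedron has six vertices in three trans pairs; every non-trans pair is cis.
There are 6 geometric isomers: CH3CN trans, NH3 cis; CH3CN trans, NH3 trans; CH3CN cis, NH3 cis (3 arrangements, 2 chiral); CH3CN cis, NH3 trans.
Of these, 2 lack any improper symmetry element and so occur as enantiomeric pairs, giving 6 + 2 = 8 stereoisomers in total.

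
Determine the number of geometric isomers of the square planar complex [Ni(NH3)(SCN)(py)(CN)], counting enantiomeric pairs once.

In a square planar complex each vertex has one trans partner and two cis neighbours.
Working through the distinct placements yields 3 geometric isomers: (CN/SCN trans, NH3/py trans); (CN/py trans, NH3/SCN trans); (CN/NH3 trans, SCN/py trans).

3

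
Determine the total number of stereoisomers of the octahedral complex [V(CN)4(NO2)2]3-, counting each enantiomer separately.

2

In an octahedral complex each vertex has one trans partner and four cis neighbours.
The distinct arrangements are (2 in all): NO2 trans; NO2 cis.
Each arrangement has an internal mirror plane or centre of symmetry, so none is chiral.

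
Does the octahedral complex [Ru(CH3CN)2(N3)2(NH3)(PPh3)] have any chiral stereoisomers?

yes

The six octahedral sites form three mutually perpendicular trans pairs.
Systematic placement gives 6 geometric isomers: CH3CN trans, N3 trans; CH3CN trans, N3 cis; CH3CN cis, N3 cis (3 arrangements, 2 chiral); CH3CN cis, N3 trans.
Of these, 2 lack any improper symmetry element and so occur as enantiomeric pairs, giving 6 + 2 = 8 stereoisomers in total.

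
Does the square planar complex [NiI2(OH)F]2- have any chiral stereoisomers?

The distinct arrangements are (2 in all): I cis; I trans.
Each arrangement has an internal mirror plane or centre of symmetry, so none is chiral.

no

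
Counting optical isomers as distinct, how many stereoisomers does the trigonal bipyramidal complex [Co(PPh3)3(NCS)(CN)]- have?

4

In a trigonal bipyramid the two axial positions differ from the three equatorial ones.
Working through the distinct placements yields 4 geometric isomers: NCS axial, CN axial; NCS equatorial, CN axial; NCS axial, CN equatorial; NCS equatorial, CN equatorial.
Each arrangement has an internal mirror plane or centre of symmetry, so none is chiral.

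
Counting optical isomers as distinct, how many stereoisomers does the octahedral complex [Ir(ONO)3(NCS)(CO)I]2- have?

In an octahedral complex each vertex has one trans partner and four cis neighbours.
Systematic placement gives 4 geometric isomers: ONO mer (3 arrangements); ONO fac (chiral).
One of these lacks any improper symmetry element and so occurs as an enantiomeric pair, giving 4 + 1 = 5 stereoisomers in total.

5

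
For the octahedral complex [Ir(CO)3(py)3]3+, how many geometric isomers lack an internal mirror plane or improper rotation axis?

0

The six octahedral sites form three mutually perpendicular trans pairs.
Systematic placement gives 2 geometric isomers: CO mer; CO fac.
Each arrangement has an internal mirror plane or centre of symmetry, so none is chiral.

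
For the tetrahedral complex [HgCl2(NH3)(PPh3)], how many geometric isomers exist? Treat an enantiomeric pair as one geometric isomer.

1

In a tetrahedral complex all four positions are equivalent and every pair of ligands is adjacent — there is no cis/trans distinction.
Only one geometric arrangement is possible.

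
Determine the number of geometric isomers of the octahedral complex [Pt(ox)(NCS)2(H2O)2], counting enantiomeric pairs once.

3

In an octahedral complex each vertex has one trans partner and four cis neighbours.
Each ox is bidentate and must span two cis positions.
There are 3 geometric isomers: NCS cis, H2O trans; NCS cis, H2O cis (chiral); NCS trans, H2O cis.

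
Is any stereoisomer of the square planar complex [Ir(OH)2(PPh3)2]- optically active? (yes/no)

A square has two trans pairs of vertices; adjacent vertices are cis.
There are 2 geometric isomers: OH cis; OH trans.
Each arrangement has an internal mirror plane or centre of symmetry, so none is chiral.

no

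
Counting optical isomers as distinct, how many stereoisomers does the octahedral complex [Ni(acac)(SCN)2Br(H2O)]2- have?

The six octahedral sites form three mutually perpendicular trans pairs.
Each acac is bidentate and must span two cis positions.
Working through the distinct placements yields 4 geometric isomers: SCN cis (3 arrangements, 2 chiral); SCN trans.
Of these, 2 lack any improper symmetry element and so occur as enantiomeric pairs, giving 4 + 2 = 6 stereoisomers in total.

6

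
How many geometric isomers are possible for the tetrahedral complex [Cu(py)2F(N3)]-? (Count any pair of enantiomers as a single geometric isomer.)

1

Only one geometric arrangement is possible.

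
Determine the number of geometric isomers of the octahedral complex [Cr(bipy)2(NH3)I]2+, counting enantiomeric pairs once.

An octahedron has six vertices in three trans pairs; every non-trans pair is cis.
Each bipy is bidentate and must span two cis positions.
The distinct arrangements are (2 in all): NH3 and I mutually trans; NH3 and I mutually cis (chiral).

2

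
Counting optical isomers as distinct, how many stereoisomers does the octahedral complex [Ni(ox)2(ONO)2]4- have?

3

The six octahedral sites form three mutually perpendicular trans pairs.
Each ox is bidentate and must span two cis positions.
Working through the distinct placements yields 2 geometric isomers: ONO trans; ONO cis (chiral).
One of these lacks any improper symmetry element and so occurs as an enantiomeric pair, giving 2 + 1 = 3 stereoisomers in total.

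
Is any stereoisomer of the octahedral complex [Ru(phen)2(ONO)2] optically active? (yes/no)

Each phen is bidentate and must span two cis positions.
There are 2 geometric isomers: ONO trans; ONO cis (chiral).
One of these lacks any improper symmetry element and so occurs as an enantiomeric pair, giving 2 + 1 = 3 stereoisomers in total.

yes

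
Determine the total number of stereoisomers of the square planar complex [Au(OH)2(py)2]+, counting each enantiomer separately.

2

In a square planar complex each vertex has one trans partner and two cis neighbours.
Systematic placement gives 2 geometric isomers: OH cis; OH trans.
Each arrangement has an internal mirror plane or centre of symmetry, so none is chiral.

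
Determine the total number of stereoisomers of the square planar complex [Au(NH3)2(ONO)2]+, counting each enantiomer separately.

2

A square has two trans pairs of vertices; adjacent vertices are cis.
There are 2 geometric isomers: NH3 cis; NH3 trans.
Each arrangement has an internal mirror plane or centre of symmetry, so none is chiral.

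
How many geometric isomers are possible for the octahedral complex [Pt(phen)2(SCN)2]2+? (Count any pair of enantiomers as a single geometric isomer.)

2

An octahedron has six vertices in three trans pairs; every non-trans pair is cis.
Each phen is bidentate and must span two cis positions.
Working through the distinct placements yields 2 geometric isomers: SCN trans; SCN cis (chiral).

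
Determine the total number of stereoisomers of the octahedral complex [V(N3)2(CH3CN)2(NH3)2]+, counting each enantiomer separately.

6

The six octahedral sites form three mutually perpendicular trans pairs.
The distinct arrangements are (5 in all): N3 trans, CH3CN trans, NH3 trans; N3 cis, CH3CN trans, NH3 cis; N3 cis, CH3CN cis, NH3 trans; N3 cis, CH3CN cis, NH3 cis (chiral); N3 trans, CH3CN cis, NH3 cis.
One of these lacks any improper symmetry element and so occurs as an enantiomeric pair, giving 5 + 1 = 6 stereoisomers in total.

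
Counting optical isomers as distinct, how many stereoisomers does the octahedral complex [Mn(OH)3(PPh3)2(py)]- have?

In an octahedral complex each vertex has one trans partner and four cis neighbours.
There are 3 geometric isomers: OH mer, PPh3 cis; OH mer, PPh3 trans; OH fac, PPh3 cis.
Each arrangement has an internal mirror plane or centre of symmetry, so none is chiral.

3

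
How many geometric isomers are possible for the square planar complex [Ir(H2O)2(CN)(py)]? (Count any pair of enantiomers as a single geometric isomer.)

2

In a square planar complex each vertex has one trans partner and two cis neighbours.
Systematic placement gives 2 geometric isomers: H2O cis; H2O trans.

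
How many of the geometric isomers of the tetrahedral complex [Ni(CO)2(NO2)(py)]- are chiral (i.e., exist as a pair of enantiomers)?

In a tetrahedral complex all four positions are equivalent and every pair of ligands is adjacent — there is no cis/trans distinction.
Only one geometric arrangement is possible.

0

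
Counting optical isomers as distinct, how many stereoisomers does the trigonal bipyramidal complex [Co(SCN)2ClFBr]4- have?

In a trigonal bipyramid the two axial positions differ from the three equatorial ones.
Exhaustive case analysis gives 7 geometric isomers.
Of these, 3 lack any improper symmetry element and so occur as enantiomeric pairs, giving 7 + 3 = 10 stereoisomers in total.

10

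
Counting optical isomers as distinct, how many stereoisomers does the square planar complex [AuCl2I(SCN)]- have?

2

In a square planar complex each vertex has one trans partner and two cis neighbours.
The distinct arrangements are (2 in all): Cl cis; Cl trans.
Each arrangement has an internal mirror plane or centre of symmetry, so none is chiral.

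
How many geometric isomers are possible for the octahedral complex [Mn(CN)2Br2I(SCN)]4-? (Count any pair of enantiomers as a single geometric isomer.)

An octahedron has six vertices in three trans pairs; every non-trans pair is cis.
Working through the distinct placements yields 6 geometric isomers: CN trans, Br trans; CN cis, Br trans; CN cis, Br cis (3 arrangements, 2 chiral); CN trans, Br cis.

6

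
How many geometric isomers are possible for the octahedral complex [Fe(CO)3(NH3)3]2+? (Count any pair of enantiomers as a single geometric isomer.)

An octahedron has six vertices in three trans pairs; every non-trans pair is cis.
Working through the distinct placements yields 2 geometric isomers: CO mer; CO fac.

2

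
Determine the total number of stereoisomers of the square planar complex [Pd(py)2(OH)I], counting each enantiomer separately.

2

A square has two trans pairs of vertices; adjacent vertices are cis.
Systematic placement gives 2 geometric isomers: py cis; py trans.
Each arrangement has an internal mirror plane or centre of symmetry, so none is chiral.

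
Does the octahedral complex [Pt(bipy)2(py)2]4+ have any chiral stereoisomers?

yes

The six octahedral sites form three mutually perpendicular trans pairs.
Each bipy is bidentate and must span two cis positions.
The distinct arrangements are (2 in all): py trans; py cis (chiral).
One of these lacks any improper symmetry element and so occurs as an enantiomeric pair, giving 2 + 1 = 3 stereoisomers in total.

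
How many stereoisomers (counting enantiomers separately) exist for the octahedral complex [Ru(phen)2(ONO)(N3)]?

3

The six octahedral sites form three mutually perpendicular trans pairs.
Each phen is bidentate and must span two cis positions.
There are 2 geometric isomers: ONO and N3 mutually trans; ONO and N3 mutually cis (chiral).
One of these lacks any improper symmetry element and so occurs as an enantiomeric pair, giving 2 + 1 = 3 stereoisomers in total.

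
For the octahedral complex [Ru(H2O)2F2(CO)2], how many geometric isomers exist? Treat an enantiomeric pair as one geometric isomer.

An octahedron has six vertices in three trans pairs; every non-trans pair is cis.
The distinct arrangements are (5 in all): H2O trans, F trans, CO trans; H2O cis, F cis, CO trans; H2O trans, F cis, CO cis; H2O cis, F cis, CO cis (chiral); H2O cis, F trans, CO cis.

5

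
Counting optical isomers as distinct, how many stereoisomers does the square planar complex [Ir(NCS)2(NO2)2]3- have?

2

In a square planar complex each vertex has one trans partner and two cis neighbours.
There are 2 geometric isomers: NCS cis; NCS trans.
Each arrangement has an internal mirror plane or centre of symmetry, so none is chiral.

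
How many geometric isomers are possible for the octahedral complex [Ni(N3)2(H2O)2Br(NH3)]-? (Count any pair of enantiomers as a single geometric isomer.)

6

The six octahedral sites form three mutually perpendicular trans pairs.
Working through the distinct placements yields 6 geometric isomers: N3 cis, H2O cis (3 arrangements, 2 chiral); N3 trans, H2O cis; N3 cis, H2O trans; N3 trans, H2O trans.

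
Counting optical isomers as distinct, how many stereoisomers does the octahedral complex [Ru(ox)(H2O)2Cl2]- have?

The six octahedral sites form three mutually perpendicular trans pairs.
Each ox is bidentate and must span two cis positions.
Systematic placement gives 3 geometric isomers: H2O cis, Cl trans; H2O cis, Cl cis (chiral); H2O trans, Cl cis.
One of these lacks any improper symmetry element and so occurs as an enantiomeric pair, giving 3 + 1 = 4 stereoisomers in total.

4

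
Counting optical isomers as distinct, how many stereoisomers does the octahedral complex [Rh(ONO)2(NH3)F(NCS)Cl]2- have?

15

An octahedron has six vertices in three trans pairs; every non-trans pair is cis.
Systematic enumeration (placing each ligand type in turn and discarding arrangements equivalent by rotation or reflection) gives 9 geometric isomers.
Of these, 6 lack any improper symmetry element and so occur as enantiomeric pairs, giving 9 + 6 = 15 stereoisomers in total.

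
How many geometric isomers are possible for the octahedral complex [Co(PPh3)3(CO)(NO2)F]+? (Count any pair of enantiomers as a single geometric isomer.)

4

An octahedron has six vertices in three trans pairs; every non-trans pair is cis.
Working through the distinct placements yields 4 geometric isomers: PPh3 mer (3 arrangements); PPh3 fac (chiral).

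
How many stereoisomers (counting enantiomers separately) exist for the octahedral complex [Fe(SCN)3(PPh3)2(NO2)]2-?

3

In an octahedral complex each vertex has one trans partner and four cis neighbours.
The distinct arrangements are (3 in all): SCN mer, PPh3 cis; SCN mer, PPh3 trans; SCN fac, PPh3 cis.
Each arrangement has an internal mirror plane or centre of symmetry, so none is chiral.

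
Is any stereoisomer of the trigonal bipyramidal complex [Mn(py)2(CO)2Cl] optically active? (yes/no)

In a trigonal bipyramid the two axial positions differ from the three equatorial ones.
Placing the ligands in turn and identifying arrangements related by rotation or reflection leaves 5 distinct geometric isomers.
One of these lacks any improper symmetry element and so occurs as an enantiomeric pair, giving 5 + 1 = 6 stereoisomers in total.

yes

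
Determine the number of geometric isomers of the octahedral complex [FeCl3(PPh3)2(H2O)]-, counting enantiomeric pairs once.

3

Systematic placement gives 3 geometric isomers: Cl mer, PPh3 trans; Cl mer, PPh3 cis; Cl fac, PPh3 cis.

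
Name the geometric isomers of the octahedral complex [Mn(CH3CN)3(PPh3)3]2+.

An octahedron has six vertices in three trans pairs; every non-trans pair is cis.
Systematic placement gives 2 geometric isomers: CH3CN mer; CH3CN fac.

fac and mer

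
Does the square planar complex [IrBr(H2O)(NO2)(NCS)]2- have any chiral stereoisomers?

no

Working through the distinct placements yields 3 geometric isomers: (Br/NCS trans, H2O/NO2 trans); (Br/NO2 trans, H2O/NCS trans); (Br/H2O trans, NCS/NO2 trans).
Each arrangement has an internal mirror plane or centre of symmetry, so none is chiral.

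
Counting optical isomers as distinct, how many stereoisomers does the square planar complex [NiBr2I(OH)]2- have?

In a square planar complex each vertex has one trans partner and two cis neighbours.
Working through the distinct placements yields 2 geometric isomers: Br cis; Br trans.
Each arrangement has an internal mirror plane or centre of symmetry, so none is chiral.

2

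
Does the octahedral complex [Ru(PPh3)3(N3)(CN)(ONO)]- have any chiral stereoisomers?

The six octahedral sites form three mutually perpendicular trans pairs.
There are 4 geometric isomers: PPh3 mer (3 arrangements); PPh3 fac (chiral).
One of these lacks any improper symmetry element and so occurs as an enantiomeric pair, giving 4 + 1 = 5 stereoisomers in total.

yes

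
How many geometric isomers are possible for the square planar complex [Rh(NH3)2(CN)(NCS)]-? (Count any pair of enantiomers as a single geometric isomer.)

2

A square has two trans pairs of vertices; adjacent vertices are cis.
Systematic placement gives 2 geometric isomers: NH3 cis; NH3 trans.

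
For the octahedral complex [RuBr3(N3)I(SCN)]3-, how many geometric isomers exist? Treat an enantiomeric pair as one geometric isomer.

4

An octahedron has six vertices in three trans pairs; every non-trans pair is cis.
There are 4 geometric isomers: Br mer (3 arrangements); Br fac (chiral).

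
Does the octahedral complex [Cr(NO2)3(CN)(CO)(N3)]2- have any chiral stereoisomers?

The six octahedral sites form three mutually perpendicular trans pairs.
Systematic placement gives 4 geometric isomers: NO2 mer (3 arrangements); NO2 fac (chiral).
One of these lacks any improper symmetry element and so occurs as an enantiomeric pair, giving 4 + 1 = 5 stereoisomers in total.

yes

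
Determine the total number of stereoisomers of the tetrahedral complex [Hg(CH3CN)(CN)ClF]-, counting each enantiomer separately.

2

All four vertices of a tetrahedron are equivalent and mutually adjacent, so cis/trans isomerism cannot arise.
Only one geometric arrangement is possible; it has no improper symmetry element, so it exists as a pair of enantiomers (2 stereoisomers).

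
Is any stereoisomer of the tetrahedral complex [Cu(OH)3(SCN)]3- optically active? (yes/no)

no

In a tetrahedral complex all four positions are equivalent and every pair of ligands is adjacent — there is no cis/trans distinction.
Only one geometric arrangement is possible.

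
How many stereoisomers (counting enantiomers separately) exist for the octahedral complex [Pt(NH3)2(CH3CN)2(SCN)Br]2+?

8

The distinct arrangements are (6 in all): NH3 cis, CH3CN cis (3 arrangements, 2 chiral); NH3 trans, CH3CN cis; NH3 cis, CH3CN trans; NH3 trans, CH3CN trans.
Of these, 2 lack any improper symmetry element and so occur as enantiomeric pairs, giving 6 + 2 = 8 stereoisomers in total.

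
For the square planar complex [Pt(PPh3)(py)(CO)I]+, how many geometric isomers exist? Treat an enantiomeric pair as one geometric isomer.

The distinct arrangements are (3 in all): (CO/PPh3 trans, I/py trans); (CO/py trans, I/PPh3 trans); (CO/I trans, PPh3/py trans).

3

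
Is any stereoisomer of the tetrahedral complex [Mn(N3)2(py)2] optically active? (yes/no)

In a tetrahedral complex all four positions are equivalent and every pair of ligands is adjacent — there is no cis/trans distinction.
Only one geometric arrangement is possible.

no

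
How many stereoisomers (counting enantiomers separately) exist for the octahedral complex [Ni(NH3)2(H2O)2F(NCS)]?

In an octahedral complex each vertex has one trans partner and four cis neighbours.
The distinct arrangements are (6 in all): NH3 trans, H2O cis; NH3 cis, H2O cis (3 arrangements, 2 chiral); NH3 trans, H2O trans; NH3 cis, H2O trans.
Of these, 2 lack any improper symmetry element and so occur as enantiomeric pairs, giving 6 + 2 = 8 stereoisomers in total.

8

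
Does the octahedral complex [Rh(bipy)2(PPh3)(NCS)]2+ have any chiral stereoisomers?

The six octahedral sites form three mutually perpendicular trans pairs.
Each bipy is bidentate and must span two cis positions.
Systematic placement gives 2 geometric isomers: PPh3 and NCS mutually trans; PPh3 and NCS mutually cis (chiral).
One of these lacks any improper symmetry element and so occurs as an enantiomeric pair, giving 2 + 1 = 3 stereoisomers in total.

yes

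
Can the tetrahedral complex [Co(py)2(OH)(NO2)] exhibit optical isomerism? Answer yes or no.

no

In a tetrahedral complex all four positions are equivalent and every pair of ligands is adjacent — there is no cis/trans distinction.
Only one geometric arrangement is possible.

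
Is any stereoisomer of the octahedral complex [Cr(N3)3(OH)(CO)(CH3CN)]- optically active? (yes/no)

An octahedron has six vertices in three trans pairs; every non-trans pair is cis.
Working through the distinct placements yields 4 geometric isomers: N3 mer (3 arrangements); N3 fac (chiral).
One of these lacks any improper symmetry element and so occurs as an enantiomeric pair, giving 4 + 1 = 5 stereoisomers in total.

yes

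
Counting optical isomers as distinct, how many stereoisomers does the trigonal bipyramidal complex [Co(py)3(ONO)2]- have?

3

A trigonal bipyramid has two axial and three equatorial sites, which are chemically inequivalent.
Systematic placement gives 3 geometric isomers: ONO both axial; ONO one axial, one equatorial; ONO both equatorial.
Each arrangement has an internal mirror plane or centre of symmetry, so none is chiral.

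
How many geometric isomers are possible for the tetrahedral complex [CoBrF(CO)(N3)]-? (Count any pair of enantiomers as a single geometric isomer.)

Only one geometric arrangement is possible; it has no improper symmetry element, so it exists as a pair of enantiomers (2 stereoisomers).

1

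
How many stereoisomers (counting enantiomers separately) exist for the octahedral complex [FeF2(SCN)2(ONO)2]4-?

6

In an octahedral complex each vertex has one trans partner and four cis neighbours.
Working through the distinct placements yields 5 geometric isomers: F trans, SCN trans, ONO trans; F trans, SCN cis, ONO cis; F cis, SCN trans, ONO cis; F cis, SCN cis, ONO cis (chiral); F cis, SCN cis, ONO trans.
One of these lacks any improper symmetry element and so occurs as an enantiomeric pair, giving 5 + 1 = 6 stereoisomers in total.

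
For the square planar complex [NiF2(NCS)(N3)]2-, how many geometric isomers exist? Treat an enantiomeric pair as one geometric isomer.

A square has two trans pairs of vertices; adjacent vertices are cis.
There are 2 geometric isomers: F cis; F trans.

2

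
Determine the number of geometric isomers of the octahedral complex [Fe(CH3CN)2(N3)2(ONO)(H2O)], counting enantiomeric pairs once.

6

An octahedron has six vertices in three trans pairs; every non-trans pair is cis.
Systematic placement gives 6 geometric isomers: CH3CN trans, N3 cis; CH3CN trans, N3 trans; CH3CN cis, N3 cis (3 arrangements, 2 chiral); CH3CN cis, N3 trans.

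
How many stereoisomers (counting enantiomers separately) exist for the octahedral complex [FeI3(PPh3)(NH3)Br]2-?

The distinct arrangements are (4 in all): I mer (3 arrangements); I fac (chiral).
One of these lacks any improper symmetry element and so occurs as an enantiomeric pair, giving 4 + 1 = 5 stereoisomers in total.

5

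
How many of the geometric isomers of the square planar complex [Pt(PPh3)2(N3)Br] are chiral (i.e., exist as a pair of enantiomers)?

0

A square has two trans pairs of vertices; adjacent vertices are cis.
Working through the distinct placements yields 2 geometric isomers: PPh3 cis; PPh3 trans.
Each arrangement has an internal mirror plane or centre of symmetry, so none is chiral.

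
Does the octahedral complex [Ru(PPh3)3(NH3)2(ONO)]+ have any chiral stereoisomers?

The six octahedral sites form three mutually perpendicular trans pairs.
There are 3 geometric isomers: PPh3 mer, NH3 trans; PPh3 mer, NH3 cis; PPh3 fac, NH3 cis.
Each arrangement has an internal mirror plane or centre of symmetry, so none is chiral.

no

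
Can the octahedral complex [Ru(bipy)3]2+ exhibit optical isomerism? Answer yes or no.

yes

In an octahedral complex each vertex has one trans partner and four cis neighbours.
Each bipy is bidentate and must span two cis positions.
Only one geometric arrangement is possible; it has no improper symmetry element, so it exists as a pair of enantiomers (2 stereoisomers).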